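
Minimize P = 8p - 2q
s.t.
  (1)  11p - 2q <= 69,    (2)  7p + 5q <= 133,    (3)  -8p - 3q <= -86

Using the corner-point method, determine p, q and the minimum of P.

p = 31/19, q = 462/19, minimum P = -676/19

Vertices and P = 8p - 2q:
  (611/69, 980/69) → P = 976/23
  (379/49, 394/49) → P = 2244/49
  (31/19, 462/19) → P = -676/19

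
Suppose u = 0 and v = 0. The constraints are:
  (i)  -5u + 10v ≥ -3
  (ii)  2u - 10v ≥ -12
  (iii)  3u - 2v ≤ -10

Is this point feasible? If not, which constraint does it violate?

not feasible — violates (iii)

Constraint (iii): 3u - 2v = 0, which is not ≤ -10. All other constraints are satisfied.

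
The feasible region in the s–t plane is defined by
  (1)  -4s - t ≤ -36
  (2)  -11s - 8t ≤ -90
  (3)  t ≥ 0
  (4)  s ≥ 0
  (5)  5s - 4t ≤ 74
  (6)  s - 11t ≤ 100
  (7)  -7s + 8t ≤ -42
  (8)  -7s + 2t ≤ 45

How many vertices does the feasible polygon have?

4

Pairwise boundary intersections that survive every other constraint:
  (9, 0)
  (110/13, 28/13)
  (74/5, 0)
  (106/3, 77/3)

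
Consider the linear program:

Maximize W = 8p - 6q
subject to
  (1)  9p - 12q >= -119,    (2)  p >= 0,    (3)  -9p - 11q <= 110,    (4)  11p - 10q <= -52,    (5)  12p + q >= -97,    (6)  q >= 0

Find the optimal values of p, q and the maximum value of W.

p = 283/21, q = 841/42, maximum W = -37/3

Vertices and W = 8p - 6q:
  (0, 119/12) → W = -119/2
  (283/21, 841/42) → W = -37/3
  (0, 26/5) → W = -156/5

The binding constraints are 9p - 12q = -119 and 11p - 10q = -52.
Solving simultaneously gives p = 283/21, q = 841/42.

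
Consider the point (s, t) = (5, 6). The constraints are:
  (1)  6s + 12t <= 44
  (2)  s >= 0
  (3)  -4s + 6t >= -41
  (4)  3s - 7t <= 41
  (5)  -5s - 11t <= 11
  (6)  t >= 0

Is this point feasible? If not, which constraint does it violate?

not feasible — violates (1)

Constraint (1): 6s + 12t = 102, which is not ≤ 44. All other constraints are satisfied.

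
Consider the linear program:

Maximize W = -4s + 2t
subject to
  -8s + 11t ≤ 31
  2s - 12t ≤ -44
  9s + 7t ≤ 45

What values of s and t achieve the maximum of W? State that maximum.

Corner points and W = -4s + 2t:
  (56/37, 145/37) → W = 66/37
  (278/155, 639/155) → W = 166/155
  (116/61, 243/61) → W = 22/61

s = 56/37, t = 145/37, maximum W = 66/37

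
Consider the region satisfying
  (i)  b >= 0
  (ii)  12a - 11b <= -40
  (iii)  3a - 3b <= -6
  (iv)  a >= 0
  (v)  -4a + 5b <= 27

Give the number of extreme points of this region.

Intersecting each pair of boundary lines and keeping only the points that satisfy every inequality leaves:
  (0, 40/11)
  (97/16, 41/4)
  (0, 27/5)

3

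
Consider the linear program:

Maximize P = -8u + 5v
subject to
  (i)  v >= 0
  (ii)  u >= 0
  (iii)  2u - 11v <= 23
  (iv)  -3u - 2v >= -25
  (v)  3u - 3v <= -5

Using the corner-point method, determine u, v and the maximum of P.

u = 0, v = 25/2, maximum P = 125/2

Corner points and P = -8u + 5v:
  (0, 25/2) → P = 125/2
  (0, 5/3) → P = 25/3
  (13/3, 6) → P = -14/3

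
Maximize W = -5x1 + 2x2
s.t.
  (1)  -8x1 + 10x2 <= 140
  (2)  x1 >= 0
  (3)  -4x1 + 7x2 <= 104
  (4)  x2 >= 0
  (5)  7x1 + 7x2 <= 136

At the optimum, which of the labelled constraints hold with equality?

(1) and (2)

Corner points and W = -5x1 + 2x2:
  (0, 14) → W = 28
  (190/63, 1034/63) → W = 1118/63
  (0, 0) → W = 0
  (136/7, 0) → W = -680/7

The maximum is at (0, 14). Substituting into each constraint, equality holds for (1) and (2); the remaining constraints have slack.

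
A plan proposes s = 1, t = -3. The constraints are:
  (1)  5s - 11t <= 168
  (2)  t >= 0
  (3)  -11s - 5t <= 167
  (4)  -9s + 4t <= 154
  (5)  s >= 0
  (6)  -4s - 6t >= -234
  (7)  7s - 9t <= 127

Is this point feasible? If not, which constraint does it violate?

not feasible — violates (2)

Constraint (2): t = -3, which is not ≥ 0. All other constraints are satisfied.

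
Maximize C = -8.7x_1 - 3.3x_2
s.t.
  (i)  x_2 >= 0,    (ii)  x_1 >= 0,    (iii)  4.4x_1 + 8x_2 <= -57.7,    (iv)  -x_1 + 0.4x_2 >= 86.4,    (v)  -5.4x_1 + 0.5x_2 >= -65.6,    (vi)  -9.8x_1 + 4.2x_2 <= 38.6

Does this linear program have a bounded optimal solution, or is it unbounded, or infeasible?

The boundaries -5.4x_1 + 0.5x_2 = -65.6 and -9.8x_1 + 4.2x_2 = 38.6 meet at (14741/889, 42566/889), but that point violates 4.4x_1 + 8x_2 ≤ -57.7. Every candidate vertex is excluded by some other constraint, so the feasible region is empty.

infeasible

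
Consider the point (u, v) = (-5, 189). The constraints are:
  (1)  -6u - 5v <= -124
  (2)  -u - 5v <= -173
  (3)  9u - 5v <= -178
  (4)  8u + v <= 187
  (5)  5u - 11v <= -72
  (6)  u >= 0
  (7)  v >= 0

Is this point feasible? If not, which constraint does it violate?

not feasible — violates (6)

Constraint (6): u = -5, which is not ≥ 0. All other constraints are satisfied.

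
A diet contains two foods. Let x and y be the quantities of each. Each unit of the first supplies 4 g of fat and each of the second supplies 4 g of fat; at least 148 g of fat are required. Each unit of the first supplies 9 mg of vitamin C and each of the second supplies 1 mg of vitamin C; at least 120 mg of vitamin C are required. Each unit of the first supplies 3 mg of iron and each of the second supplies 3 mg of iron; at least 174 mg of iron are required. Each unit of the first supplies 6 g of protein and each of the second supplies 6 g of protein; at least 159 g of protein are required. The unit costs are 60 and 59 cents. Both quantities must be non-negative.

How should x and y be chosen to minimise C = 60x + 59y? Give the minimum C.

x = 31/4, y = 201/4, minimum C = 13719/4

Vertices and C = 60x + 59y:
  (0, 120) → C = 7080
  (58, 0) → C = 3480
  (31/4, 201/4) → C = 13719/4
The feasible region is unbounded (it extends along (0, 1), (1, 0)), but C strictly increases along every unbounded feasible direction, so there is no improving ray and the minimum is attained at a vertex.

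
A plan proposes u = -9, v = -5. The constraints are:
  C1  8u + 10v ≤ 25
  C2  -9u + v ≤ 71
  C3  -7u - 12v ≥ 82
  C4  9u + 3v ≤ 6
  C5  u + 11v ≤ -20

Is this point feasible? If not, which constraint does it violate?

not feasible — violates C2

Constraint C2: -9u + v = 76, which is not ≤ 71. All other constraints are satisfied.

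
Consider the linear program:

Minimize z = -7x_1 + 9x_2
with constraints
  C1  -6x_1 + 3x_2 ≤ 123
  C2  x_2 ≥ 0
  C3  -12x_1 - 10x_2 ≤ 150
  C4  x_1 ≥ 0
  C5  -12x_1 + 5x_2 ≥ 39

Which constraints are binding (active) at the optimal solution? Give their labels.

C4 and C5

Extreme points and z = -7x_1 + 9x_2:
  (0, 41) → z = 369
  (83, 207) → z = 1282
  (0, 39/5) → z = 351/5

The minimum is at (0, 39/5). Substituting into each constraint, equality holds for C4 and C5; the remaining constraints have slack.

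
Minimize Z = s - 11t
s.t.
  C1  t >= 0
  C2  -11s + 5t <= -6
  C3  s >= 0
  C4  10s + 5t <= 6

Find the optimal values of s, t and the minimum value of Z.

Vertices and Z = s - 11t:
  (6/11, 0) → Z = 6/11
  (3/5, 0) → Z = 3/5
  (4/7, 2/35) → Z = -2/35

The optimum lies where -11s + 5t = -6 and 10s + 5t = 6.
Solving simultaneously gives s = 4/7, t = 2/35.

s = 4/7, t = 2/35, minimum Z = -2/35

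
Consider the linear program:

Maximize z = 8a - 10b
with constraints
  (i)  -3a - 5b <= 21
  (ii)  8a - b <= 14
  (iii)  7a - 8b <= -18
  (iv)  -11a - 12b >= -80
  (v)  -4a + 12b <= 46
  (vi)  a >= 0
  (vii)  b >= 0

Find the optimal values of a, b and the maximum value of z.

Extreme points and z = 8a - 10b:
  (130/57, 242/57) → z = -460/19
  (248/107, 486/107) → z = -2876/107
  (0, 9/4) → z = -45/2
  (34/15, 413/90) → z = -1249/45
  (0, 23/6) → z = -115/3

a = 0, b = 9/4, maximum z = -45/2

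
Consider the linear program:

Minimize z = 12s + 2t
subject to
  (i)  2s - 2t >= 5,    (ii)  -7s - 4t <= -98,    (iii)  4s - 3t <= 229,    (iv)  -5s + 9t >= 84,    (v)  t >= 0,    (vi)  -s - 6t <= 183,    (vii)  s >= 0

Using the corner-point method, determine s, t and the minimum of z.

s = 213/8, t = 193/8, minimum z = 1471/4

Corner points and z = 12s + 2t:
  (443/2, 219) → z = 3096
  (213/8, 193/8) → z = 1471/4
  (771/7, 1481/21) → z = 30718/21

The binding constraints are 2s - 2t = 5 and -5s + 9t = 84.
Solving simultaneously gives s = 213/8, t = 193/8.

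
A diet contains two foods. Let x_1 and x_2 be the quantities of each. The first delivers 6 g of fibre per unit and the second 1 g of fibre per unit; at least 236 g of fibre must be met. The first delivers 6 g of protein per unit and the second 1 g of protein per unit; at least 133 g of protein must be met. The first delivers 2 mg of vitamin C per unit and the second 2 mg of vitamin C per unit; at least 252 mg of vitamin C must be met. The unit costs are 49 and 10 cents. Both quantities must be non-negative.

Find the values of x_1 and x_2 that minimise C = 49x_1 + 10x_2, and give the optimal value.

x_1 = 22, x_2 = 104, minimum C = 2118

Extreme points and C = 49x_1 + 10x_2:
  (0, 236) → C = 2360
  (126, 0) → C = 6174
  (22, 104) → C = 2118
The feasible region is unbounded (it extends along (0, 1), (1, 0)), but C strictly increases along every unbounded feasible direction, so there is no improving ray and the minimum is attained at a vertex.

At the optimal vertex, 6x_1 + x_2 = 236 and 2x_1 + 2x_2 = 252.
Solving simultaneously gives x_1 = 22, x_2 = 104.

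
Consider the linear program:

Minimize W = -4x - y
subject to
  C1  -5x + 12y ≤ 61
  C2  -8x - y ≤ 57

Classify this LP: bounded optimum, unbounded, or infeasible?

From the feasible point (-745/101, 203/101), moving in the direction (12, 5) keeps every constraint satisfied while W decreases without bound.

unbounded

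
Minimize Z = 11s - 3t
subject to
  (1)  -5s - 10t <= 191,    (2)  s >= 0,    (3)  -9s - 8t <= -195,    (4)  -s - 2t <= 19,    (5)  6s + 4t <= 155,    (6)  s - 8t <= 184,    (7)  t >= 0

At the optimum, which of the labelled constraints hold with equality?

Vertices and Z = 11s - 3t:
  (0, 195/8) → Z = -585/8
  (0, 155/4) → Z = -465/4
  (65/3, 0) → Z = 715/3
  (155/6, 0) → Z = 1705/6

The minimum is at (0, 155/4). Substituting into each constraint, equality holds for (2) and (5); the remaining constraints have slack.

(2) and (5)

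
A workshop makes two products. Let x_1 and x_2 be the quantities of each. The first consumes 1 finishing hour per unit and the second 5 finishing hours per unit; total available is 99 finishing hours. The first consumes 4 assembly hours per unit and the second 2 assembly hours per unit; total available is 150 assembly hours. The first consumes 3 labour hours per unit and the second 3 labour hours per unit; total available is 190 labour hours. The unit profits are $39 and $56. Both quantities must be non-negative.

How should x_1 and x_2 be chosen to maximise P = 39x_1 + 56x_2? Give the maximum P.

x_1 = 92/3, x_2 = 41/3, maximum P = 5884/3

Feasible corners and P = 39x_1 + 56x_2:
  (0, 0) → P = 0
  (0, 99/5) → P = 5544/5
  (75/2, 0) → P = 2925/2
  (92/3, 41/3) → P = 5884/3

At the optimal vertex, x_1 + 5x_2 = 99 and 4x_1 + 2x_2 = 150.
Solving simultaneously gives x_1 = 92/3, x_2 = 41/3.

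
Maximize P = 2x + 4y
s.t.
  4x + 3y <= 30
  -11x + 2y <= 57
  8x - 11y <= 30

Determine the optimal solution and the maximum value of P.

x = -111/41, y = 558/41, maximum P = 2010/41

Feasible corners and P = 2x + 4y:
  (-111/41, 558/41) → P = 2010/41
  (105/17, 30/17) → P = 330/17
  (-229/35, -262/35) → P = -1506/35

The binding constraints are 4x + 3y = 30 and -11x + 2y = 57.
Solving simultaneously gives x = -111/41, y = 558/41.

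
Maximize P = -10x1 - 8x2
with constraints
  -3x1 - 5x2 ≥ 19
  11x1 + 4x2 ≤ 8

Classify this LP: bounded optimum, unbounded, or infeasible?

unbounded

From the feasible point (116/43, -233/43), moving in the direction (4, -11) keeps every constraint satisfied while P increases without bound.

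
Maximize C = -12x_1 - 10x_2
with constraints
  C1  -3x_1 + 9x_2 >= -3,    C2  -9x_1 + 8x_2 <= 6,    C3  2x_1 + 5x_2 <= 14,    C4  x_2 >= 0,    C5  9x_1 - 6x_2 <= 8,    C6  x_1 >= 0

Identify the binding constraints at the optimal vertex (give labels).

C4 and C6

Extreme points and C = -12x_1 - 10x_2:
  (82/61, 138/61) → C = -2364/61
  (0, 3/4) → C = -15/2
  (124/57, 110/57) → C = -2588/57
  (8/9, 0) → C = -32/3
  (0, 0) → C = 0

The maximum is at (0, 0). Substituting into each constraint, equality holds for C4 and C6; the remaining constraints have slack.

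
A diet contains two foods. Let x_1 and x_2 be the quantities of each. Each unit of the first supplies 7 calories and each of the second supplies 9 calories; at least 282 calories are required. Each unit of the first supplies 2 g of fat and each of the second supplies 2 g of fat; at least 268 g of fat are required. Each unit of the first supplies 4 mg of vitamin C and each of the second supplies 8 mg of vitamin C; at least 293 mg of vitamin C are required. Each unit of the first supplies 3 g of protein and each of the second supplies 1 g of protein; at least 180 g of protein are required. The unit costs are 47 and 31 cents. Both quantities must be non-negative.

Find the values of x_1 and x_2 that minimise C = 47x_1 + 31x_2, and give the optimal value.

x_1 = 23, x_2 = 111, minimum C = 4522

Extreme points and C = 47x_1 + 31x_2:
  (0, 180) → C = 5580
  (134, 0) → C = 6298
  (23, 111) → C = 4522
The feasible region is unbounded (it extends along (0, 1), (1, 0)), but C strictly increases along every unbounded feasible direction, so there is no improving ray and the minimum is attained at a vertex.

The optimum lies where 2x_1 + 2x_2 = 268 and 3x_1 + x_2 = 180.
Solving simultaneously gives x_1 = 23, x_2 = 111.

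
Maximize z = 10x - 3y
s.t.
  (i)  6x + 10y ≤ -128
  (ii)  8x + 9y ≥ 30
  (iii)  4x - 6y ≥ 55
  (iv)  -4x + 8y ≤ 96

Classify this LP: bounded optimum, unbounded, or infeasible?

From the feasible point (726/13, -602/13), moving in the direction (10, -6) keeps every constraint satisfied while z increases without bound.

unbounded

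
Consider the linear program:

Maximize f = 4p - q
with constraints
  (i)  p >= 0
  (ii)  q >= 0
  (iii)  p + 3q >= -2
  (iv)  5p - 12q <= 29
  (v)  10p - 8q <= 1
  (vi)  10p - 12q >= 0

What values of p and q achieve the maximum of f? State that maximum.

Corner points and f = 4p - q:
  (0, 0) → f = 0
  (1/10, 0) → f = 2/5
  (3/10, 1/4) → f = 19/20

The binding constraints are 10p - 8q = 1 and 10p - 12q = 0.
Solving simultaneously gives p = 3/10, q = 1/4.

p = 3/10, q = 1/4, maximum f = 19/20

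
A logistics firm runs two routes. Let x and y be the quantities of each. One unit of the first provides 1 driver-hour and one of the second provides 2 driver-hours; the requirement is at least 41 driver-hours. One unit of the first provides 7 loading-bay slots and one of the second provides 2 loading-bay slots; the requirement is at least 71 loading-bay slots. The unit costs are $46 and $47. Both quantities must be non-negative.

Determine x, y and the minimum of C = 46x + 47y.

x = 5, y = 18, minimum C = 1076

Vertices and C = 46x + 47y:
  (0, 71/2) → C = 3337/2
  (41, 0) → C = 1886
  (5, 18) → C = 1076
The feasible region is unbounded (it extends along (0, 1), (1, 0)), but C strictly increases along every unbounded feasible direction, so there is no improving ray and the minimum is attained at a vertex.

The optimum lies where x + 2y = 41 and 7x + 2y = 71.
Solving simultaneously gives x = 5, y = 18.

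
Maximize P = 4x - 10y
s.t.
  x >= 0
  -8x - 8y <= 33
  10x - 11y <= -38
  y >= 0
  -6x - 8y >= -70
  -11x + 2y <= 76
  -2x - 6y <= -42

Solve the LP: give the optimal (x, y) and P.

x = 117/41, y = 248/41, maximum P = -2012/41

Extreme points and P = 4x - 10y:
  (0, 35/4) → P = -175/2
  (0, 7) → P = -70
  (233/73, 464/73) → P = -3708/73
  (117/41, 248/41) → P = -2012/41

The optimum lies where 10x - 11y = -38 and -2x - 6y = -42.
Solving simultaneously gives x = 117/41, y = 248/41.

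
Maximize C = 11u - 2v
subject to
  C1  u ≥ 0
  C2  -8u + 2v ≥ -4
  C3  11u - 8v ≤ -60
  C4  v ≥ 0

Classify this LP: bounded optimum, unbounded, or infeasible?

From the feasible point (0, 15/2), moving in the direction (2, 8) keeps every constraint satisfied while C increases without bound.

unbounded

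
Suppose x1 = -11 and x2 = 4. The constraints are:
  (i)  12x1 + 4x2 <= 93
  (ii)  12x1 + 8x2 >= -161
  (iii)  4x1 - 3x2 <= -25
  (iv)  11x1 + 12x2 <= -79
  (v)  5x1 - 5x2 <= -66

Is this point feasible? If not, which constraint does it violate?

Constraint (iv): 11x1 + 12x2 = -73, which is not ≤ -79. All other constraints are satisfied.

not feasible — violates (iv)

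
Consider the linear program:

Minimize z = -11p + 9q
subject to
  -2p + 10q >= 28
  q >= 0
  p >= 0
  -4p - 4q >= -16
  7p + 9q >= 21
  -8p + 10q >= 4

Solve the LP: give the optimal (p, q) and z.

p = 1, q = 3, minimum z = 16

Vertices and z = -11p + 9q:
  (0, 14/5) → z = 126/5
  (1, 3) → z = 16
  (0, 4) → z = 36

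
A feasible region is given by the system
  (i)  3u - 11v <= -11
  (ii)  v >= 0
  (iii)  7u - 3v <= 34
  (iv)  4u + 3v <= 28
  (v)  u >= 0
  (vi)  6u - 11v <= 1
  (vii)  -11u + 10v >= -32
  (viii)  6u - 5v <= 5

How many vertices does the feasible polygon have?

Intersecting each pair of boundary lines and keeping only the points that satisfy every inequality leaves:
  (0, 1)
  (110/51, 27/17)
  (0, 28/3)
  (155/38, 74/19)

4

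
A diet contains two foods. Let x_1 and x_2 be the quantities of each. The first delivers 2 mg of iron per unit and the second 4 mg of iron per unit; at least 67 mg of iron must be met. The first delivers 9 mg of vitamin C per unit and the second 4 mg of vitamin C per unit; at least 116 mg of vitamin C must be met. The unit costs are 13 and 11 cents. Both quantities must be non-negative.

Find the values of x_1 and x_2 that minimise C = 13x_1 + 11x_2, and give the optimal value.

x_1 = 7, x_2 = 53/4, minimum C = 947/4

Feasible corners and C = 13x_1 + 11x_2:
  (0, 29) → C = 319
  (67/2, 0) → C = 871/2
  (7, 53/4) → C = 947/4
The feasible region is unbounded (it extends along (0, 1), (1, 0)), but C strictly increases along every unbounded feasible direction, so there is no improving ray and the minimum is attained at a vertex.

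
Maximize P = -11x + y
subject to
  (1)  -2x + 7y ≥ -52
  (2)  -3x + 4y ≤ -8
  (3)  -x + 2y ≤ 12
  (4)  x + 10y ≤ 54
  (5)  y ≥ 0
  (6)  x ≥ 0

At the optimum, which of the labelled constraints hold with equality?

Corner points and P = -11x + y:
  (898/27, 56/27) → P = -3274/9
  (26, 0) → P = -286
  (148/17, 77/17) → P = -1551/17
  (8/3, 0) → P = -88/3

The maximum is at (8/3, 0). Substituting into each constraint, equality holds for (2) and (5); the remaining constraints have slack.

(2) and (5)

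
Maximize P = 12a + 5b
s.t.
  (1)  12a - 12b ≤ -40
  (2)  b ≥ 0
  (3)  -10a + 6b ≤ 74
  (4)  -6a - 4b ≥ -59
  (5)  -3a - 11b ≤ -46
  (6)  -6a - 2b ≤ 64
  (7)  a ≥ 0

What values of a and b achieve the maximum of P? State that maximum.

Feasible corners and P = 12a + 5b:
  (137/30, 79/10) → P = 943/10
  (2/3, 4) → P = 28
  (29/38, 517/38) → P = 2933/38
  (0, 37/3) → P = 185/3
  (0, 46/11) → P = 230/11

At the optimal vertex, 12a - 12b = -40 and -6a - 4b = -59.
Solving simultaneously gives a = 137/30, b = 79/10.

a = 137/30, b = 79/10, maximum P = 943/10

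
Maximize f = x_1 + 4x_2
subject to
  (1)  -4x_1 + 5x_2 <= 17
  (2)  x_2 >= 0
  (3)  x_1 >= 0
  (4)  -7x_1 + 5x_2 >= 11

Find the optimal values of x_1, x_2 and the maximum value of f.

x_1 = 2, x_2 = 5, maximum f = 22

Vertices and f = x_1 + 4x_2:
  (0, 17/5) → f = 68/5
  (2, 5) → f = 22
  (0, 11/5) → f = 44/5

The optimum lies where -4x_1 + 5x_2 = 17 and -7x_1 + 5x_2 = 11.
Solving simultaneously gives x_1 = 2, x_2 = 5.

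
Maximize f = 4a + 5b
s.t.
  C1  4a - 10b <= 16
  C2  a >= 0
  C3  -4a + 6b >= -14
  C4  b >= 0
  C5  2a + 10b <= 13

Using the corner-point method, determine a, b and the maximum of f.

Feasible corners and f = 4a + 5b:
  (0, 0) → f = 0
  (0, 13/10) → f = 13/2
  (7/2, 0) → f = 14
  (109/26, 6/13) → f = 248/13

The optimum lies where -4a + 6b = -14 and 2a + 10b = 13.
Solving simultaneously gives a = 109/26, b = 6/13.

a = 109/26, b = 6/13, maximum f = 248/13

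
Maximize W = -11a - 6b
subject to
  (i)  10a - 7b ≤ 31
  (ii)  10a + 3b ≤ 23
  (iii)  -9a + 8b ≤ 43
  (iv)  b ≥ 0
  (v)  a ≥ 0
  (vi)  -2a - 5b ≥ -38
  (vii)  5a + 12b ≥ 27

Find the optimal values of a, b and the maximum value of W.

a = 0, b = 9/4, maximum W = -27/2

Feasible corners and W = -11a - 6b:
  (55/107, 637/107) → W = -4427/107
  (13/7, 31/21) → W = -205/7
  (0, 43/8) → W = -129/4
  (0, 9/4) → W = -27/2

The optimum lies where a = 0 and 5a + 12b = 27.
Solving simultaneously gives a = 0, b = 9/4.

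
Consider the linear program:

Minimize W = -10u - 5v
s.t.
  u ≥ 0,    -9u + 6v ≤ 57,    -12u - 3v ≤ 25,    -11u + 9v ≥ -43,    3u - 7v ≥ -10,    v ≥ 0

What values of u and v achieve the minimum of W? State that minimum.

Vertices and W = -10u - 5v:
  (0, 10/7) → W = -50/7
  (0, 0) → W = 0
  (391/50, 239/50) → W = -1021/10
  (43/11, 0) → W = -430/11

u = 391/50, v = 239/50, minimum W = -1021/10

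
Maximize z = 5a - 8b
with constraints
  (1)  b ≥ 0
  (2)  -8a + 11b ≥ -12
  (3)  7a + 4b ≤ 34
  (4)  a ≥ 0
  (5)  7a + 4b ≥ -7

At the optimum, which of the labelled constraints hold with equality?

Feasible corners and z = 5a - 8b:
  (3/2, 0) → z = 15/2
  (0, 0) → z = 0
  (422/109, 188/109) → z = 606/109
  (0, 17/2) → z = -68

The maximum is at (3/2, 0). Substituting into each constraint, equality holds for (1) and (2); the remaining constraints have slack.

(1) and (2)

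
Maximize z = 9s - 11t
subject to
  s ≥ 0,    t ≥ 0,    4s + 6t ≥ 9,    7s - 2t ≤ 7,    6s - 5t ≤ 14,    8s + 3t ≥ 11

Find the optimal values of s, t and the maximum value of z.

Feasible corners and z = 9s - 11t:
  (0, 11/3) → z = -121/3
  (6/5, 7/10) → z = 31/10
  (13/12, 7/9) → z = 43/36
The feasible region is unbounded (it extends along (0, 1), (2, 7)), but z strictly decreases along every unbounded feasible direction, so there is no improving ray and the maximum is attained at a vertex.

At the optimal vertex, 4s + 6t = 9 and 7s - 2t = 7.
Solving simultaneously gives s = 6/5, t = 7/10.

s = 6/5, t = 7/10, maximum z = 31/10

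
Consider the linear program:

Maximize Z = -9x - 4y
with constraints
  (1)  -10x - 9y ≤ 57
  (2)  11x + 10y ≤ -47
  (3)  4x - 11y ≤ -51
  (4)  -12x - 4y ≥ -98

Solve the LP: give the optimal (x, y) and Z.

Vertices and Z = -9x - 4y:
  (-147, 157) → Z = 695
  (-543/73, 141/73) → Z = 4323/73
  (-1027/161, 373/161) → Z = 337/7

x = -147, y = 157, maximum Z = 695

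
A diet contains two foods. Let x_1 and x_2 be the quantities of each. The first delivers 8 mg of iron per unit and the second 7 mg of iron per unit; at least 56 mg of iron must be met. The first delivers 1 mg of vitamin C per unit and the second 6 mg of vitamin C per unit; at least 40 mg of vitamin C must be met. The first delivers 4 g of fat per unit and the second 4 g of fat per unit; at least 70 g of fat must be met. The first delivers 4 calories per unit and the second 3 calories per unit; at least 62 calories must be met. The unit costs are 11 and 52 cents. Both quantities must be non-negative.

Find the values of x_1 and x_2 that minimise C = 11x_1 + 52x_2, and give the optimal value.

x_1 = 13, x_2 = 9/2, minimum C = 377

Feasible corners and C = 11x_1 + 52x_2:
  (0, 62/3) → C = 3224/3
  (40, 0) → C = 440
  (13, 9/2) → C = 377
  (19/2, 8) → C = 1041/2
The feasible region is unbounded (it extends along (0, 1), (1, 0)), but C strictly increases along every unbounded feasible direction, so there is no improving ray and the minimum is attained at a vertex.

The binding constraints are x_1 + 6x_2 = 40 and 4x_1 + 4x_2 = 70.
Solving simultaneously gives x_1 = 13, x_2 = 9/2.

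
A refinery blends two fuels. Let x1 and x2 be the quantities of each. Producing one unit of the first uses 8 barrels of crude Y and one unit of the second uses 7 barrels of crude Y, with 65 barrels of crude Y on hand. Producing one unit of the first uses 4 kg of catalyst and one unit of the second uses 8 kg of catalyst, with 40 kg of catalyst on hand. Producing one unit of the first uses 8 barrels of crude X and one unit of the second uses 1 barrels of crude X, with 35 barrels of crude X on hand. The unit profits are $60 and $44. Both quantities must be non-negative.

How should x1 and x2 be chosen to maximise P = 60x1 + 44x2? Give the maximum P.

x1 = 4, x2 = 3, maximum P = 372

Vertices and P = 60x1 + 44x2:
  (0, 0) → P = 0
  (0, 5) → P = 220
  (35/8, 0) → P = 525/2
  (4, 3) → P = 372

At the optimal vertex, 4x1 + 8x2 = 40 and 8x1 + x2 = 35.
Solving simultaneously gives x1 = 4, x2 = 3.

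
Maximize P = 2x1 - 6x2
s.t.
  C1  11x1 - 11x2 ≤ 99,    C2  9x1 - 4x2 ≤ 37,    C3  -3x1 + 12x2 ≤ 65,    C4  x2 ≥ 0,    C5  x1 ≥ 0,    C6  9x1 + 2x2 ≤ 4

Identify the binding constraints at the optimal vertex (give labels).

C4 and C6

Feasible corners and P = 2x1 - 6x2:
  (0, 0) → P = 0
  (4/9, 0) → P = 8/9
  (0, 2) → P = -12

The maximum is at (4/9, 0). Substituting into each constraint, equality holds for C4 and C6; the remaining constraints have slack.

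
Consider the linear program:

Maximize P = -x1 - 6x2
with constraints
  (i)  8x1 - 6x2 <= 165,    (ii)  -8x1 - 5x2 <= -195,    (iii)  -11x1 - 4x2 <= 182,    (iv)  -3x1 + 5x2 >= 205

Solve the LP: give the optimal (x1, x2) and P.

Vertices and P = -x1 - 6x2:
  (2055/22, 2135/22) → P = -14865/22
  (-1690/23, 3601/23) → P = -19916/23
  (-10/11, 445/11) → P = -2660/11
The feasible region is unbounded (it extends along (-4, 11), (3, 4)), but P strictly decreases along every unbounded feasible direction, so there is no improving ray and the maximum is attained at a vertex.

The optimum lies where -8x1 - 5x2 = -195 and -3x1 + 5x2 = 205.
Solving simultaneously gives x1 = -10/11, x2 = 445/11.

x1 = -10/11, x2 = 445/11, maximum P = -2660/11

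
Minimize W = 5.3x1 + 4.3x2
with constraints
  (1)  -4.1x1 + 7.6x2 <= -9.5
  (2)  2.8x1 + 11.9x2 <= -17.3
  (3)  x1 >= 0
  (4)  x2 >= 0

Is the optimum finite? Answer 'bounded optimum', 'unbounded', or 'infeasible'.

The boundaries -4.1x1 + 7.6x2 = -9.5 and x2 = 0 meet at (95/41, 0), but that point violates 2.8x1 + 11.9x2 ≤ -17.3. Every candidate vertex is excluded by some other constraint, so the feasible region is empty.

infeasible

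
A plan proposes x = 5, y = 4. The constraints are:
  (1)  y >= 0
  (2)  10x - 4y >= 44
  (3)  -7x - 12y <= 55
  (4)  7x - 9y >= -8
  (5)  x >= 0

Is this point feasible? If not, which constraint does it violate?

Constraint (2): 10x - 4y = 34, which is not ≥ 44. All other constraints are satisfied.

not feasible — violates (2)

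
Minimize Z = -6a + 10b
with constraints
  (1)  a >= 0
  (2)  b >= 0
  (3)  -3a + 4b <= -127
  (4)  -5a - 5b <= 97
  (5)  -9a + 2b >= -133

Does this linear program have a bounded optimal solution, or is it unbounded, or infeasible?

infeasible

The boundaries a = 0 and b = 0 meet at (0, 0), but that point violates -3a + 4b ≤ -127. Every candidate vertex is excluded by some other constraint, so the feasible region is empty.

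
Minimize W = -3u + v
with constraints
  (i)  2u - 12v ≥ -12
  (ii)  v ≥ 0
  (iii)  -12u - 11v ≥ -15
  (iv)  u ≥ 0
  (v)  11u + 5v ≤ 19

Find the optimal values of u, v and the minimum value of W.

Extreme points and W = -3u + v:
  (24/83, 87/83) → W = 15/83
  (0, 1) → W = 1
  (5/4, 0) → W = -15/4
  (0, 0) → W = 0

u = 5/4, v = 0, minimum W = -15/4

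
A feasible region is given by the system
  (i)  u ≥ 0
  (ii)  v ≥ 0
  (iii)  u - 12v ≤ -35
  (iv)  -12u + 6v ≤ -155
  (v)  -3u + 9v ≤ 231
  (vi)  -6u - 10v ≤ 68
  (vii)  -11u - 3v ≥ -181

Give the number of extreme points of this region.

3

Pairwise boundary intersections that survive every other constraint:
  (15, 25/6)
  (689/45, 566/135)
  (517/34, 467/102)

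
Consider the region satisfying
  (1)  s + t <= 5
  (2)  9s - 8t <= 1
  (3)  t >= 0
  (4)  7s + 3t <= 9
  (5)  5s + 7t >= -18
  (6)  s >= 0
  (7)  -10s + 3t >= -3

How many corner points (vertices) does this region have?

Intersecting each pair of boundary lines and keeping only the points that satisfy every inequality leaves:
  (1/9, 0)
  (21/53, 17/53)
  (0, 0)
  (0, 3)
  (12/17, 23/17)

5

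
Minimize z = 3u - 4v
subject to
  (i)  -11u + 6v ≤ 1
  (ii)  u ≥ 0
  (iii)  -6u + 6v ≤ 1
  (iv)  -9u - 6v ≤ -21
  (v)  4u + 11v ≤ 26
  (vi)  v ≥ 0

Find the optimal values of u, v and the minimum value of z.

u = 29/18, v = 16/9, minimum z = -41/18

Corner points and z = 3u - 4v:
  (4/3, 3/2) → z = -2
  (29/18, 16/9) → z = -41/18
  (7/3, 0) → z = 7
  (13/2, 0) → z = 39/2

At the optimal vertex, -6u + 6v = 1 and 4u + 11v = 26.
Solving simultaneously gives u = 29/18, v = 16/9.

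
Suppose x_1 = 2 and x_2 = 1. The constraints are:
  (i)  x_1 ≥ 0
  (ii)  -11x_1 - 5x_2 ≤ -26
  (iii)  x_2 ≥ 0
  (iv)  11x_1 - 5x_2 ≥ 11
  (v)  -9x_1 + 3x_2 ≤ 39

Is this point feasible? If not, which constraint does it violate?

(i): 2 ≥ 0 ✓
(ii): -27 ≤ -26 ✓
(iii): 1 ≥ 0 ✓
(iv): 17 ≥ 11 ✓
(v): -15 ≤ 39 ✓

feasible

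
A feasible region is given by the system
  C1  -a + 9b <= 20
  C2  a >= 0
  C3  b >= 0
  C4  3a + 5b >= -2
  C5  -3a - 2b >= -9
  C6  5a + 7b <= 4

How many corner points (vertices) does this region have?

Of the 15 pairwise boundary intersections, those satisfying every inequality are:
  (0, 0)
  (0, 4/7)
  (4/5, 0)

3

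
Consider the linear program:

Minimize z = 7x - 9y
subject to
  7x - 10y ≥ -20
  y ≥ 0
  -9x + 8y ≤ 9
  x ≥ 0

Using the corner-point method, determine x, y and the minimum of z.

Feasible corners and z = 7x - 9y:
  (35/17, 117/34) → z = -563/34
  (0, 0) → z = 0
  (0, 9/8) → z = -81/8
The feasible region is unbounded (it extends along (10, 7), (1, 0)), but z strictly increases along every unbounded feasible direction, so there is no improving ray and the minimum is attained at a vertex.

The binding constraints are 7x - 10y = -20 and -9x + 8y = 9.
Solving simultaneously gives x = 35/17, y = 117/34.

x = 35/17, y = 117/34, minimum z = -563/34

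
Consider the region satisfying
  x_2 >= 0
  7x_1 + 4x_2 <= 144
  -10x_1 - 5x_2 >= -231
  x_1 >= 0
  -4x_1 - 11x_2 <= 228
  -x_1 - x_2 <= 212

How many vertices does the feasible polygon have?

The feasible vertices (each the meet of two boundaries and inside every other half-plane) are:
  (144/7, 0)
  (0, 0)
  (0, 36)

3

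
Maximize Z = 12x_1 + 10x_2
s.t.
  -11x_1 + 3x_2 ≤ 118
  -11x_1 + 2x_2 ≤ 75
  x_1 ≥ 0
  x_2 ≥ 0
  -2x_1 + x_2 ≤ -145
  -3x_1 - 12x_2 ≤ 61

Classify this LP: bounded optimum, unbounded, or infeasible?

unbounded

From the feasible point (145/2, 0), moving in the direction (1, 2) keeps every constraint satisfied while Z increases without bound.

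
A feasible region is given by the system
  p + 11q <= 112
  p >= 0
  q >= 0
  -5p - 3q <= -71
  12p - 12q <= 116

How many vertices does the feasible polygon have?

Of the 10 pairwise boundary intersections, those satisfying every inequality are:
  (445/52, 489/52)
  (655/36, 307/36)
  (25/2, 17/6)

3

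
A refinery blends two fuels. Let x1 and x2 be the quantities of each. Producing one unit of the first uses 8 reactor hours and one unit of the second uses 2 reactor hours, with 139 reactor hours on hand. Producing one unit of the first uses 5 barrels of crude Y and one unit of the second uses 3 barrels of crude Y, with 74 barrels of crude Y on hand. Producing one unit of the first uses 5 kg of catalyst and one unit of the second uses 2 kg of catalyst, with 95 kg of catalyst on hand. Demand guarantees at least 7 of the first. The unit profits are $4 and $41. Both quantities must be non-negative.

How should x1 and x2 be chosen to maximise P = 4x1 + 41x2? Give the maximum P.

x1 = 7, x2 = 13, maximum P = 561

Corner points and P = 4x1 + 41x2:
  (74/5, 0) → P = 296/5
  (7, 0) → P = 28
  (7, 13) → P = 561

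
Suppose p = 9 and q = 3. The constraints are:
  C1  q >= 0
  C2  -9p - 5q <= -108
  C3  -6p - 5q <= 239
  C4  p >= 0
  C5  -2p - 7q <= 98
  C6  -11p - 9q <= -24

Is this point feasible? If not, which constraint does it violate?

not feasible — violates C2

Constraint C2: -9p - 5q = -96, which is not ≤ -108. All other constraints are satisfied.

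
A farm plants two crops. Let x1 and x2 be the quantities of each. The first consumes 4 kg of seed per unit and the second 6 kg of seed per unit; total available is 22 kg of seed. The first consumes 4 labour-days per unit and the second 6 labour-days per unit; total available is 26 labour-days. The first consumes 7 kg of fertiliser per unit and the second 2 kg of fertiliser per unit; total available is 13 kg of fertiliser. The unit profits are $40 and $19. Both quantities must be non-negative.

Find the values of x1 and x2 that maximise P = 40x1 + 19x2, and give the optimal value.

Extreme points and P = 40x1 + 19x2:
  (0, 0) → P = 0
  (0, 11/3) → P = 209/3
  (13/7, 0) → P = 520/7
  (1, 3) → P = 97

The binding constraints are 4x1 + 6x2 = 22 and 7x1 + 2x2 = 13.
Solving simultaneously gives x1 = 1, x2 = 3.

x1 = 1, x2 = 3, maximum P = 97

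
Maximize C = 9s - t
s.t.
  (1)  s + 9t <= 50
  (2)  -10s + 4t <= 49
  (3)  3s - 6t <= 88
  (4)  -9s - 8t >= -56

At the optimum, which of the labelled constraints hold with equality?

(3) and (4)

Feasible corners and C = 9s - t:
  (-241/94, 549/94) → C = -1359/47
  (104/73, 394/73) → C = 542/73
  (-323/24, -1027/48) → C = -4787/48
  (40/3, -8) → C = 128

The maximum is at (40/3, -8). Substituting into each constraint, equality holds for (3) and (4); the remaining constraints have slack.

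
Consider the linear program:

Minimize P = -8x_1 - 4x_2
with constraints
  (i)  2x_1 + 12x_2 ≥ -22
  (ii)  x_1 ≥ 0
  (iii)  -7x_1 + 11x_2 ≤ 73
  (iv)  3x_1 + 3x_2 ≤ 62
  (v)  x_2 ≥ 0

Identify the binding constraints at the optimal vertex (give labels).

(iv) and (v)

Feasible corners and P = -8x_1 - 4x_2:
  (0, 73/11) → P = -292/11
  (0, 0) → P = 0
  (463/54, 653/54) → P = -3158/27
  (62/3, 0) → P = -496/3

The minimum is at (62/3, 0). Substituting into each constraint, equality holds for (iv) and (v); the remaining constraints have slack.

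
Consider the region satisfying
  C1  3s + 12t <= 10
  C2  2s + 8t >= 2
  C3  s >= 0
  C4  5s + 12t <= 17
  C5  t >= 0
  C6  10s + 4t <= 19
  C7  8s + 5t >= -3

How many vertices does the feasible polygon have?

The feasible vertices (each the meet of two boundaries and inside every other half-plane) are:
  (0, 5/6)
  (47/27, 43/108)
  (0, 1/4)
  (1, 0)
  (19/10, 0)

5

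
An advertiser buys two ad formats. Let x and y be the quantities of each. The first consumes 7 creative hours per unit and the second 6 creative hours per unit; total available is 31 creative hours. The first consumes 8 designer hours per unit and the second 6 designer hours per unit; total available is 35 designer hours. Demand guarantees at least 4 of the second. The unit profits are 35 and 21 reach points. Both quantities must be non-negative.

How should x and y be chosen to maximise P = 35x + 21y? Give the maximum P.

Vertices and P = 35x + 21y:
  (0, 31/6) → P = 217/2
  (0, 4) → P = 84
  (1, 4) → P = 119

At the optimal vertex, 7x + 6y = 31 and y = 4.
Solving simultaneously gives x = 1, y = 4.

x = 1, y = 4, maximum P = 119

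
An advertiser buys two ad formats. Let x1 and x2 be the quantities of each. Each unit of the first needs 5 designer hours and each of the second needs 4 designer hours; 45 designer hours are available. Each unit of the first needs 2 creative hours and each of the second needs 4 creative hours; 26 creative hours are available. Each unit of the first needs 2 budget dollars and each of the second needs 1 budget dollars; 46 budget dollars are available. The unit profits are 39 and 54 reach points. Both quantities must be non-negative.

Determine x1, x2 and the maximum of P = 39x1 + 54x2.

x1 = 19/3, x2 = 10/3, maximum P = 427

Extreme points and P = 39x1 + 54x2:
  (0, 0) → P = 0
  (0, 13/2) → P = 351
  (9, 0) → P = 351
  (19/3, 10/3) → P = 427

The binding constraints are 5x1 + 4x2 = 45 and 2x1 + 4x2 = 26.
Solving simultaneously gives x1 = 19/3, x2 = 10/3.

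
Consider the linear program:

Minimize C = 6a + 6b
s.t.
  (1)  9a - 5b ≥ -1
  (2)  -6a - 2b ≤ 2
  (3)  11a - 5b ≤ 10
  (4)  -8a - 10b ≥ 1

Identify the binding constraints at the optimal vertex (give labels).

(2) and (3)

Feasible corners and C = 6a + 6b:
  (-1/4, -1/4) → C = -3
  (-3/26, -1/130) → C = -48/65
  (5/26, -41/26) → C = -108/13
  (19/30, -91/150) → C = 4/25

The minimum is at (5/26, -41/26). Substituting into each constraint, equality holds for (2) and (3); the remaining constraints have slack.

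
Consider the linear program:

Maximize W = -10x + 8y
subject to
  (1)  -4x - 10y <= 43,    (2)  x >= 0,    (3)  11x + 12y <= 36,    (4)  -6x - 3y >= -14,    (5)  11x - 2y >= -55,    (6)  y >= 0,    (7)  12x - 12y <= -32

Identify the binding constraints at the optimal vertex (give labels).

(2) and (3)

Feasible corners and W = -10x + 8y:
  (0, 3) → W = 24
  (0, 8/3) → W = 64/3
  (4/23, 196/69) → W = 1448/69

The maximum is at (0, 3). Substituting into each constraint, equality holds for (2) and (3); the remaining constraints have slack.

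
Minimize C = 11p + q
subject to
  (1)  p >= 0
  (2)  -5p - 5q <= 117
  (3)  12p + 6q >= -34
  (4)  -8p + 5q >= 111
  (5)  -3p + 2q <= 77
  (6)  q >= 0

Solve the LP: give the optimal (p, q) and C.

p = 0, q = 111/5, minimum C = 111/5

The optimum lies where p = 0 and -8p + 5q = 111.
Solving simultaneously gives p = 0, q = 111/5.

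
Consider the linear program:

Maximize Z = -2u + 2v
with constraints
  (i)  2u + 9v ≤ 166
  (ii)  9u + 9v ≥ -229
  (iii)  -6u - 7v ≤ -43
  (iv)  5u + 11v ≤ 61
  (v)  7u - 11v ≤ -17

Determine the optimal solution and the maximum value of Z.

u = 46/31, v = 151/31, maximum Z = 210/31

Feasible corners and Z = -2u + 2v:
  (46/31, 151/31) → Z = 210/31
  (354/115, 403/115) → Z = 98/115
  (11/3, 128/33) → Z = 14/33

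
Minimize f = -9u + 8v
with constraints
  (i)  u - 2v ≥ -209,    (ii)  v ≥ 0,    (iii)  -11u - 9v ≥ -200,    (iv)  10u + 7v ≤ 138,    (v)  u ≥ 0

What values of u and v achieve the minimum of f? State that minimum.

u = 69/5, v = 0, minimum f = -621/5

Vertices and f = -9u + 8v:
  (69/5, 0) → f = -621/5
  (0, 0) → f = 0
  (0, 138/7) → f = 1104/7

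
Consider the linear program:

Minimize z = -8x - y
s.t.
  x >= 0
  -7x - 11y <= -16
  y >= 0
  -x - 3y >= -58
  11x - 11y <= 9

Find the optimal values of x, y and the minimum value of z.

Extreme points and z = -8x - y:
  (0, 16/11) → z = -16/11
  (0, 58/3) → z = -58/3
  (25/18, 113/198) → z = -257/22
  (665/44, 629/44) → z = -5949/44

The binding constraints are -x - 3y = -58 and 11x - 11y = 9.
Solving simultaneously gives x = 665/44, y = 629/44.

x = 665/44, y = 629/44, minimum z = -5949/44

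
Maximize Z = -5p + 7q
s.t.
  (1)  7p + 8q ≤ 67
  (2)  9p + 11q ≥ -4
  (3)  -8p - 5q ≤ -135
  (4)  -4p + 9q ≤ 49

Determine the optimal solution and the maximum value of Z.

p = 745/29, q = -409/29, maximum Z = -6588/29

Extreme points and Z = -5p + 7q:
  (769/5, -631/5) → Z = -8262/5
  (745/29, -409/29) → Z = -6588/29
  (35, -29) → Z = -378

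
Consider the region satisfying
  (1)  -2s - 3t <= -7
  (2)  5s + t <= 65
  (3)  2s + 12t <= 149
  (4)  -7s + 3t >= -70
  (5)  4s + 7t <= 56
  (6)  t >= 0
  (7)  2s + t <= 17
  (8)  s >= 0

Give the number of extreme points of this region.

Intersecting each pair of boundary lines and keeping only the points that satisfy every inequality leaves:
  (7/2, 0)
  (0, 7/3)
  (63/10, 22/5)
  (0, 8)
  (17/2, 0)

5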